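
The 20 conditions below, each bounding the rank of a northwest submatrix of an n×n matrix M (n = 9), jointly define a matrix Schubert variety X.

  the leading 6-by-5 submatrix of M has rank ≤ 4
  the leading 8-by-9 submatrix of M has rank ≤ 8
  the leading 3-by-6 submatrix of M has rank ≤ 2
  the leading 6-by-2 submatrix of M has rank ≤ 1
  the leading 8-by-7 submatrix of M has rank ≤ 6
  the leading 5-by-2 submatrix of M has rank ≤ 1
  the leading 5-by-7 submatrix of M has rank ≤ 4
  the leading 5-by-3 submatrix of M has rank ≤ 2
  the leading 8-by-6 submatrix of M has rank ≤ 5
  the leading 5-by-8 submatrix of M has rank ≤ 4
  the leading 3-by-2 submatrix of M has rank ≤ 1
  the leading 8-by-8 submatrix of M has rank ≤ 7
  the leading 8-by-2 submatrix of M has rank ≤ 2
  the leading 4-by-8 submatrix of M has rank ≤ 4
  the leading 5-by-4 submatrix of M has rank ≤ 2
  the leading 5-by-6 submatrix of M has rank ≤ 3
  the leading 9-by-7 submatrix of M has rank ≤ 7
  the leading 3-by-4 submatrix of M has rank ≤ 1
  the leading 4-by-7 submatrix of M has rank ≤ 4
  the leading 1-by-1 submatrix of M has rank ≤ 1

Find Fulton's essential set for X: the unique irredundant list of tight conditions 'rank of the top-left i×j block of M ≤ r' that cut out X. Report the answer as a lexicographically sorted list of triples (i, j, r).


Propagating the 20 rank bounds to every northwest block:

  R[1]: 1, 1, 1, 1, 1, 1, 1, 1, 1
  R[2]: 1, 1, 1, 1, 2, 2, 2, 2, 2
  R[3]: 1, 1, 1, 1, 2, 2, 3, 3, 3
  R[4]: 1, 1, 2, 2, 3, 3, 4, 4, 4
  R[5]: 1, 1, 2, 2, 3, 3, 4, 4, 5
  R[6]: 1, 1, 2, 3, 4, 4, 5, 5, 6
  R[7]: 1, 2, 3, 4, 5, 5, 6, 6, 7
  R[8]: 1, 2, 3, 4, 5, 5, 6, 7, 8
  R[9]: 1, 2, 3, 4, 5, 6, 7, 8, 9

hence w(1..9) = (1, 5, 7, 3, 9, 4, 2, 8, 6).

D(w) has 14 cells with 7 SE-corners; essential set:

[(3, 4, 1), (3, 6, 2), (5, 4, 2), (5, 6, 3), (5, 8, 4), (6, 2, 1), (8, 6, 5)]


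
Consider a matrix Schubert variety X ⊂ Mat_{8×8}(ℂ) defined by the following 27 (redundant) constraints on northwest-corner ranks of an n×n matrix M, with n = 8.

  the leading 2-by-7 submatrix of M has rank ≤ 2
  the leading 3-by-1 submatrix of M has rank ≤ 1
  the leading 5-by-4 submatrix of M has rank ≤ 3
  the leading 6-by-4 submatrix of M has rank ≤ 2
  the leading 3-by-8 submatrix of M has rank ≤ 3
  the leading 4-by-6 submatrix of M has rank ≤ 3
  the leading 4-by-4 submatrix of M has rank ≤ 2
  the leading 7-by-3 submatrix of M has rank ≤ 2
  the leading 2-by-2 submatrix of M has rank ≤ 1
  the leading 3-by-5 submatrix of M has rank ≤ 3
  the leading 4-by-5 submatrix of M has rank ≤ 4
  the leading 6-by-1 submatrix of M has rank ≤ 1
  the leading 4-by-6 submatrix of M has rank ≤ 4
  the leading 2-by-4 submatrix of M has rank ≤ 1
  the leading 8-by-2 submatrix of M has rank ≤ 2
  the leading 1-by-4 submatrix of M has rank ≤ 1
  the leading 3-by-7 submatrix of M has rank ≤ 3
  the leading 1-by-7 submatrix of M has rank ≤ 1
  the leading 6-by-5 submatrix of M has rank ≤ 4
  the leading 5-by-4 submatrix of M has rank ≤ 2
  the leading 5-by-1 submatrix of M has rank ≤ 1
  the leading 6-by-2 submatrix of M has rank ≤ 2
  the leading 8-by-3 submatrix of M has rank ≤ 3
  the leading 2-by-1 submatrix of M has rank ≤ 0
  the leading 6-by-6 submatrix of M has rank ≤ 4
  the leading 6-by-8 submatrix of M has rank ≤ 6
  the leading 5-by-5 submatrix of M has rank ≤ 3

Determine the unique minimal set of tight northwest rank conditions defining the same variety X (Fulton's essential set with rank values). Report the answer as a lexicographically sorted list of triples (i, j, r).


Recovering R(i,j) via the rank-extension bound from the 27 conditions:

  i=1: 0 1 1 1 1 1 1 1
  i=2: 0 1 1 1 2 2 2 2
  i=3: 1 2 2 2 3 3 3 3
  i=4: 1 2 2 2 3 3 4 4
  i=5: 1 2 2 2 3 4 5 5
  i=6: 1 2 2 2 3 4 5 6
  i=7: 1 2 2 3 4 5 6 7
  i=8: 1 2 3 4 5 6 7 8

so w = (2, 5, 1, 7, 6, 8, 4, 3).

D(w) has 12 cells with 5 SE-corners; essential set:

[(2, 1, 0), (2, 4, 1), (4, 6, 3), (6, 4, 2), (7, 3, 2)]


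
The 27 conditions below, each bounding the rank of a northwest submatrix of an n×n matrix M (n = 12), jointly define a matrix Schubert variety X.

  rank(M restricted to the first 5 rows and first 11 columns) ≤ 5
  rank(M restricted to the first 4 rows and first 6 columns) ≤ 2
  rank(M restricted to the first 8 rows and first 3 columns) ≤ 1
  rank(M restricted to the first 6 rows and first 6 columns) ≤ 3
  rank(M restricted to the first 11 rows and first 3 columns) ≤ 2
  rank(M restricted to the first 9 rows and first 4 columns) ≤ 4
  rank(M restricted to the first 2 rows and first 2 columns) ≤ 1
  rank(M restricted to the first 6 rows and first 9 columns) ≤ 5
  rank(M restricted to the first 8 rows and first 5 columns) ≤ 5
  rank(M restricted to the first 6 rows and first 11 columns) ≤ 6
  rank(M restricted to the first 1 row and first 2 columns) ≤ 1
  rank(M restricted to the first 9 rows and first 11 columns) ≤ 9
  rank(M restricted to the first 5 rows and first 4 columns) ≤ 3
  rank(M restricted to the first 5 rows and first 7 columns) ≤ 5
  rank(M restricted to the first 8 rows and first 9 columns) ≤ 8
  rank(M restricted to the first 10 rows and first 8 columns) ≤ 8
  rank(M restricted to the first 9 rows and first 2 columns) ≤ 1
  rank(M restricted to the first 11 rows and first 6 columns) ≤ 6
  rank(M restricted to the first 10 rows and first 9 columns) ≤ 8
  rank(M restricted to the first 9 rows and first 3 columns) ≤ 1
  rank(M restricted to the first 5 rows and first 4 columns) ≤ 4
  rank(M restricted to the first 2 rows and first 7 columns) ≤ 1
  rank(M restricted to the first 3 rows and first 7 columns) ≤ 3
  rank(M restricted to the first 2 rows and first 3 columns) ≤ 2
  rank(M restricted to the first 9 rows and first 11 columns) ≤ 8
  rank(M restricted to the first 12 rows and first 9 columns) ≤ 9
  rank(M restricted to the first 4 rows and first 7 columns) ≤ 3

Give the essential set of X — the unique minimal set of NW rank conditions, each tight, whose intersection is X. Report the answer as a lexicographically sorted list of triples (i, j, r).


The tightest implied rank at each (i,j), from the 27 conditions:

  row 1: 1, 1, 1, 1, 1, 1, 1, 1, 1, 1, 1, 1
  row 2: 1, 1, 1, 1, 1, 1, 1, 2, 2, 2, 2, 2
  row 3: 1, 1, 1, 2, 2, 2, 2, 3, 3, 3, 3, 3
  row 4: 1, 1, 1, 2, 2, 2, 3, 4, 4, 4, 4, 4
  row 5: 1, 1, 1, 2, 3, 3, 4, 5, 5, 5, 5, 5
  row 6: 1, 1, 1, 2, 3, 3, 4, 5, 5, 6, 6, 6
  row 7: 1, 1, 1, 2, 3, 4, 5, 6, 6, 7, 7, 7
  row 8: 1, 1, 1, 2, 3, 4, 5, 6, 7, 8, 8, 8
  row 9: 1, 1, 1, 2, 3, 4, 5, 6, 7, 8, 8, 9
  row 10: 1, 2, 2, 3, 4, 5, 6, 7, 8, 9, 9, 10
  row 11: 1, 2, 2, 3, 4, 5, 6, 7, 8, 9, 10, 11
  row 12: 1, 2, 3, 4, 5, 6, 7, 8, 9, 10, 11, 12

the unique w with this rank table is (1, 8, 4, 7, 5, 10, 6, 9, 12, 2, 11, 3).

Fulton essential set (7 of the 26 Rothe cells):

[(2, 7, 1), (4, 6, 2), (6, 6, 3), (6, 9, 5), (9, 3, 1), (9, 11, 8), (11, 3, 2)]


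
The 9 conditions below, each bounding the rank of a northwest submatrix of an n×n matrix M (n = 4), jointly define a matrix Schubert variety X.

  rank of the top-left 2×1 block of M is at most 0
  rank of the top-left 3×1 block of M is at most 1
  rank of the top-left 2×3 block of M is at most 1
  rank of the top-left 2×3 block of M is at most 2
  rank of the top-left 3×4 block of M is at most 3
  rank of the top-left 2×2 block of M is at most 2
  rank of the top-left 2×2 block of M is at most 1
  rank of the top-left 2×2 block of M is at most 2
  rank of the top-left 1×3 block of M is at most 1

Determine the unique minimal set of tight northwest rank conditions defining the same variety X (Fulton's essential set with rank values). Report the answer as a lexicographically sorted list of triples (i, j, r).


Reconstructing r_w from the 9 given conditions:

  R[1]: 0 1 1 1
  R[2]: 0 1 1 2
  R[3]: 1 2 2 3
  R[4]: 1 2 3 4

hence w(1..4) = (2, 4, 1, 3).

D(w) has 3 cells with 2 SE-corners; essential set:

[(2, 1, 0), (2, 3, 1)]


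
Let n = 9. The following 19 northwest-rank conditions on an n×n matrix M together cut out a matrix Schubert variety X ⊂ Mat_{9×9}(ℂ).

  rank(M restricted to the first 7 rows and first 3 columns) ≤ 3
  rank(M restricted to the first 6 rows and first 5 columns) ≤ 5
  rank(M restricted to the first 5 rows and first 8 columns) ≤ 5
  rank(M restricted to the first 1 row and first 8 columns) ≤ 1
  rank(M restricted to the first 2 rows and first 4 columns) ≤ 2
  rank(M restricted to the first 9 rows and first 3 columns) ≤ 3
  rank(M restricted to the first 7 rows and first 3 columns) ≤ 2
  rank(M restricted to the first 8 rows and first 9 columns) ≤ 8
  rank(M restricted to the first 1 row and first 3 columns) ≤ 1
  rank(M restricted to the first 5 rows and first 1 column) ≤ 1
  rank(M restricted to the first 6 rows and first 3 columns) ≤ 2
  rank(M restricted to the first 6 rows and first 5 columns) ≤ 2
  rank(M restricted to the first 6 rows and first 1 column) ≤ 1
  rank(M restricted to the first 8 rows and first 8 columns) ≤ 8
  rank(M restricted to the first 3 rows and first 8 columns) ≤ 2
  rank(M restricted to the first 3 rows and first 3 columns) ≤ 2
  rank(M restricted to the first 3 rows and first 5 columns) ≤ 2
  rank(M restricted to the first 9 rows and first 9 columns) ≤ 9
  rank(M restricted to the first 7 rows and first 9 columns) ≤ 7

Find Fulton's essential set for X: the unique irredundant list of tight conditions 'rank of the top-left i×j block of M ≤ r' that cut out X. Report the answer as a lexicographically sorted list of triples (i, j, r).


Reconstructing r_w from the 19 given conditions:

  1 | 1 | 1 | 1 | 1 | 1 | 1 | 1 | 1
  1 | 2 | 2 | 2 | 2 | 2 | 2 | 2 | 2
  1 | 2 | 2 | 2 | 2 | 2 | 2 | 2 | 3
  1 | 2 | 2 | 2 | 2 | 3 | 3 | 3 | 4
  1 | 2 | 2 | 2 | 2 | 3 | 4 | 4 | 5
  1 | 2 | 2 | 2 | 2 | 3 | 4 | 5 | 6
  1 | 2 | 2 | 3 | 3 | 4 | 5 | 6 | 7
  1 | 2 | 3 | 4 | 4 | 5 | 6 | 7 | 8
  1 | 2 | 3 | 4 | 5 | 6 | 7 | 8 | 9

second differences of R give the permutation w = (1, 2, 9, 6, 7, 8, 4, 3, 5).

D(w) has 16 cells with 3 SE-corners; essential set:

[(3, 8, 2), (6, 5, 2), (7, 3, 2)]


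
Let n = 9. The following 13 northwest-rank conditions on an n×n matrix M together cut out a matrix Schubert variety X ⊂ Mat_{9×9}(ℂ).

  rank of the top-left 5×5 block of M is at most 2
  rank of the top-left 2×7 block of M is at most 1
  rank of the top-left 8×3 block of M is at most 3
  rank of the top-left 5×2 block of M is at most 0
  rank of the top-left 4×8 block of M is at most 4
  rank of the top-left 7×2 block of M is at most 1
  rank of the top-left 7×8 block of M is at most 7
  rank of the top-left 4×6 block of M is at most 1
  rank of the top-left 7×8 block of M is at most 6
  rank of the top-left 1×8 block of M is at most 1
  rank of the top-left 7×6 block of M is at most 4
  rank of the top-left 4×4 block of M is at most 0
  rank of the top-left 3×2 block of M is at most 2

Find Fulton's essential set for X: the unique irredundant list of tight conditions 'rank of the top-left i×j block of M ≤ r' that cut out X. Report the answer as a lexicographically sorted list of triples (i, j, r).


Reconstructing r_w from the 13 given conditions:

  row 1: 0 | 0 | 0 | 0 | 1 | 1 | 1 | 1 | 1
  row 2: 0 | 0 | 0 | 0 | 1 | 1 | 1 | 2 | 2
  row 3: 0 | 0 | 0 | 0 | 1 | 1 | 2 | 3 | 3
  row 4: 0 | 0 | 0 | 0 | 1 | 1 | 2 | 3 | 4
  row 5: 0 | 0 | 1 | 1 | 2 | 2 | 3 | 4 | 5
  row 6: 1 | 1 | 2 | 2 | 3 | 3 | 4 | 5 | 6
  row 7: 1 | 1 | 2 | 3 | 4 | 4 | 5 | 6 | 7
  row 8: 1 | 2 | 3 | 4 | 5 | 5 | 6 | 7 | 8
  row 9: 1 | 2 | 3 | 4 | 5 | 6 | 7 | 8 | 9

the unique w with this rank table is (5, 8, 7, 9, 3, 1, 4, 2, 6).

|D(w)|=23, |Ess(w)|=5:

[(2, 7, 1), (4, 4, 0), (4, 6, 1), (5, 2, 0), (7, 2, 1)]


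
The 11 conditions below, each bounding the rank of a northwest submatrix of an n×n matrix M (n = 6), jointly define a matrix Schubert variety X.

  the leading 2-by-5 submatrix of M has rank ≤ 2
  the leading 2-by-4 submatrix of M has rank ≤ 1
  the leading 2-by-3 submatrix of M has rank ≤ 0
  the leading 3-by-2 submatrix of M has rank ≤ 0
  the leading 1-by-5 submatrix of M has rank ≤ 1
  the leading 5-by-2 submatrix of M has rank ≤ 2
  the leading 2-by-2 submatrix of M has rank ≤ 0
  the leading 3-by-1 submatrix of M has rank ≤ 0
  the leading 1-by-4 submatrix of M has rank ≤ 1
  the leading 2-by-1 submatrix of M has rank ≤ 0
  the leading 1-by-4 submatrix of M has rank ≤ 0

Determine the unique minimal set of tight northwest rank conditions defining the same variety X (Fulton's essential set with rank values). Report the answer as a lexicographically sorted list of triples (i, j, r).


Reconstructing r_w from the 11 given conditions:

  0, 0, 0, 0, 1, 1
  0, 0, 0, 1, 2, 2
  0, 0, 1, 2, 3, 3
  1, 1, 2, 3, 4, 4
  1, 2, 3, 4, 5, 5
  1, 2, 3, 4, 5, 6

the unique w with this rank table is (5, 4, 3, 1, 2, 6).

Rothe diagram D(w) (9 cells), 3 SE-corners (essential conditions):

[(1, 4, 0), (2, 3, 0), (3, 2, 0)]


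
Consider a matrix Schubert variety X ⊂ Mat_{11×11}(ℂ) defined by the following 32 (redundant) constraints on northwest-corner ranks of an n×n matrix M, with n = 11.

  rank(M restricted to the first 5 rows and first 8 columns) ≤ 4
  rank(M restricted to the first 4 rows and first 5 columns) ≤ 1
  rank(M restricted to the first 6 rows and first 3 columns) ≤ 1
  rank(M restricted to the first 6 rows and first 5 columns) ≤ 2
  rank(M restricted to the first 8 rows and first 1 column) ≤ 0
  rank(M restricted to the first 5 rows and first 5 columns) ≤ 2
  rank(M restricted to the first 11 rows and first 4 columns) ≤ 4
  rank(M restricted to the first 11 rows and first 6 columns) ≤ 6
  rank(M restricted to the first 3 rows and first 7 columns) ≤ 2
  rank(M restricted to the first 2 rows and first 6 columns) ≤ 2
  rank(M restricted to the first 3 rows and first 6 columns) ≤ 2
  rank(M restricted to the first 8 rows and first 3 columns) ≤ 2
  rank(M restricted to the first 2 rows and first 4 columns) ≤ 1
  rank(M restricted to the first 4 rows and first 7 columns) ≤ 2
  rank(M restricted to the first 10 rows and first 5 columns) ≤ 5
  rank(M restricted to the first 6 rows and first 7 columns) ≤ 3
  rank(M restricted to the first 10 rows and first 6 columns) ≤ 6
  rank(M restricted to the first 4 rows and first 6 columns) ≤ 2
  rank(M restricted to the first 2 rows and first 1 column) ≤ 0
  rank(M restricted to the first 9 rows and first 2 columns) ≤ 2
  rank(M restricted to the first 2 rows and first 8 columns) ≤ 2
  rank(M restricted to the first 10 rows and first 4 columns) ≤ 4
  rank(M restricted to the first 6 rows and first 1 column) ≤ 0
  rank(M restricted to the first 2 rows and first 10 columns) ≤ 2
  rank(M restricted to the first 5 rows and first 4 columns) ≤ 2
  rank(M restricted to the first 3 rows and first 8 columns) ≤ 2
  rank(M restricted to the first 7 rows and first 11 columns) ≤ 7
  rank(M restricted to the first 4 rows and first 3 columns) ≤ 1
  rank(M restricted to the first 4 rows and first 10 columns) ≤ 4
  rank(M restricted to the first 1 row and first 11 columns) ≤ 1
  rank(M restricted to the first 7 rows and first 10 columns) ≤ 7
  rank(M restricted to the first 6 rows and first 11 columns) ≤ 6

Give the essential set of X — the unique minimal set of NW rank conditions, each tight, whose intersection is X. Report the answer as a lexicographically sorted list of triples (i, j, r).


The tightest implied rank at each (i,j), from the 32 conditions:

  0 | 1 | 1 | 1 | 1 | 1 | 1 | 1 | 1 | 1 | 1
  0 | 1 | 1 | 1 | 1 | 2 | 2 | 2 | 2 | 2 | 2
  0 | 1 | 1 | 1 | 1 | 2 | 2 | 2 | 3 | 3 | 3
  0 | 1 | 1 | 1 | 1 | 2 | 2 | 3 | 4 | 4 | 4
  0 | 1 | 1 | 2 | 2 | 3 | 3 | 4 | 5 | 5 | 5
  0 | 1 | 1 | 2 | 2 | 3 | 3 | 4 | 5 | 6 | 6
  0 | 1 | 2 | 3 | 3 | 4 | 4 | 5 | 6 | 7 | 7
  0 | 1 | 2 | 3 | 4 | 5 | 5 | 6 | 7 | 8 | 8
  1 | 2 | 3 | 4 | 5 | 6 | 6 | 7 | 8 | 9 | 9
  1 | 2 | 3 | 4 | 5 | 6 | 7 | 8 | 9 | 10 | 10
  1 | 2 | 3 | 4 | 5 | 6 | 7 | 8 | 9 | 10 | 11

giving w = (2, 6, 9, 8, 4, 10, 3, 5, 1, 7, 11) via Δ²R.

Fulton essential set (7 of the 24 Rothe cells):

[(3, 8, 2), (4, 5, 1), (4, 7, 2), (6, 3, 1), (6, 5, 2), (6, 7, 3), (8, 1, 0)]


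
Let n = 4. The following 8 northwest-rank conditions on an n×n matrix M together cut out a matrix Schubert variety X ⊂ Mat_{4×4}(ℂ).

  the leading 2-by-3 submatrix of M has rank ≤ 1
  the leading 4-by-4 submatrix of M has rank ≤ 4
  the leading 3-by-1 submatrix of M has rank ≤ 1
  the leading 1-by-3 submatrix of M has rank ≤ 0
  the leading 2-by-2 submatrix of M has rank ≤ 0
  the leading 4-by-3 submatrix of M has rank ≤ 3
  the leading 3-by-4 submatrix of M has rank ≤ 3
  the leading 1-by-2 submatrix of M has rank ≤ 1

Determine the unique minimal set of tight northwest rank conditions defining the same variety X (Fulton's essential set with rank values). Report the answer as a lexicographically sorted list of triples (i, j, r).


Recovering R(i,j) via the rank-extension bound from the 8 conditions:

  row 1: 0  0  0  1
  row 2: 0  0  1  2
  row 3: 1  1  2  3
  row 4: 1  2  3  4

hence w(1..4) = (4, 3, 1, 2).

2 SE-corners of the 5-cell Rothe diagram give Ess(w):

[(1, 3, 0), (2, 2, 0)]


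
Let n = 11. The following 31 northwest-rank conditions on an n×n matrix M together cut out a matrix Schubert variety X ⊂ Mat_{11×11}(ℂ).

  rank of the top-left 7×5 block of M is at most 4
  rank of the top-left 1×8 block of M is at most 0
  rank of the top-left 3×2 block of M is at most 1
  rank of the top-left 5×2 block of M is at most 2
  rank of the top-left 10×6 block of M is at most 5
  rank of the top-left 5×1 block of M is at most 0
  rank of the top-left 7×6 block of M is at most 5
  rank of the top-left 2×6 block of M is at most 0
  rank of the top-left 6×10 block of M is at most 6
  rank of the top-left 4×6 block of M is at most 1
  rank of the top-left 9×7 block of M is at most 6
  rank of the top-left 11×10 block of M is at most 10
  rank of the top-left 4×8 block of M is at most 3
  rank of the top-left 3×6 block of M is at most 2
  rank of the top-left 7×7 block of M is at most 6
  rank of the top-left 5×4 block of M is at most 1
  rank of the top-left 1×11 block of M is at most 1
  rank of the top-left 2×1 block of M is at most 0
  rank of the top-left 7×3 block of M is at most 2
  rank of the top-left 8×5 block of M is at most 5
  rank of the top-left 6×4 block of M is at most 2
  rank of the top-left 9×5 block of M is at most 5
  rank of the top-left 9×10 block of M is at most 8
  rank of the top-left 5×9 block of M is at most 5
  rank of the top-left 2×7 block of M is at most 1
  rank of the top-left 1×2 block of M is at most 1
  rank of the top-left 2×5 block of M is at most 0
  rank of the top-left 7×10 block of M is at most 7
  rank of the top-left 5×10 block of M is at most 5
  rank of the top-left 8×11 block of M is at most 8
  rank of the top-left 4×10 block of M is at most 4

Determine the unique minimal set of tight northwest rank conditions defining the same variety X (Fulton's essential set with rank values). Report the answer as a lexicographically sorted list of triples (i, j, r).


Recovering R(i,j) via the rank-extension bound from the 31 conditions:

  row 1: 0 | 0 | 0 | 0 | 0 | 0 | 0 | 0 | 1 | 1 | 1
  row 2: 0 | 0 | 0 | 0 | 0 | 0 | 1 | 1 | 2 | 2 | 2
  row 3: 0 | 1 | 1 | 1 | 1 | 1 | 2 | 2 | 3 | 3 | 3
  row 4: 0 | 1 | 1 | 1 | 1 | 1 | 2 | 3 | 4 | 4 | 4
  row 5: 0 | 1 | 1 | 1 | 2 | 2 | 3 | 4 | 5 | 5 | 5
  row 6: 1 | 2 | 2 | 2 | 3 | 3 | 4 | 5 | 6 | 6 | 6
  row 7: 1 | 2 | 2 | 3 | 4 | 4 | 5 | 6 | 7 | 7 | 7
  row 8: 1 | 2 | 3 | 4 | 5 | 5 | 6 | 7 | 8 | 8 | 8
  row 9: 1 | 2 | 3 | 4 | 5 | 5 | 6 | 7 | 8 | 8 | 9
  row 10: 1 | 2 | 3 | 4 | 5 | 5 | 6 | 7 | 8 | 9 | 10
  row 11: 1 | 2 | 3 | 4 | 5 | 6 | 7 | 8 | 9 | 10 | 11

the unique w with this rank table is (9, 7, 2, 8, 5, 1, 4, 3, 11, 10, 6).

8 SE-corners of the 27-cell Rothe diagram give Ess(w):

[(1, 8, 0), (2, 6, 0), (4, 6, 1), (5, 1, 0), (5, 4, 1), (7, 3, 2), (9, 10, 8), (10, 6, 5)]


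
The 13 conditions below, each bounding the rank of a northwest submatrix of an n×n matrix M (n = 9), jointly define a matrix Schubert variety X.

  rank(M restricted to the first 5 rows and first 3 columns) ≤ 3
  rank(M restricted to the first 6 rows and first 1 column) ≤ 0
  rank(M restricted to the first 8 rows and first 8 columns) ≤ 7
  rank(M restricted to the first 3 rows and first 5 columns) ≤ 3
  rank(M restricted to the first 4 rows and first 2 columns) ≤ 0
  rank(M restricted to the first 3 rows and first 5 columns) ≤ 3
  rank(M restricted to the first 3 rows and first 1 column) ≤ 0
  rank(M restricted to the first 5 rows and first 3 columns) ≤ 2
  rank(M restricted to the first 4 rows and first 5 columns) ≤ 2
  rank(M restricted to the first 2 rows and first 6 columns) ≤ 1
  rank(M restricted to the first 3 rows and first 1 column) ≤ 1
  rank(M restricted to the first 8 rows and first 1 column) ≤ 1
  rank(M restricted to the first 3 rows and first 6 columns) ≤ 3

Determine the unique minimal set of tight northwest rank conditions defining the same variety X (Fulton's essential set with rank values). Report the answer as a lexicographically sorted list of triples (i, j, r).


Recovering R(i,j) via the rank-extension bound from the 13 conditions:

  0, 0, 1, 1, 1, 1, 1, 1, 1
  0, 0, 1, 1, 1, 1, 2, 2, 2
  0, 0, 1, 2, 2, 2, 3, 3, 3
  0, 0, 1, 2, 2, 3, 4, 4, 4
  0, 1, 2, 3, 3, 4, 5, 5, 5
  0, 1, 2, 3, 4, 5, 6, 6, 6
  1, 2, 3, 4, 5, 6, 7, 7, 7
  1, 2, 3, 4, 5, 6, 7, 7, 8
  1, 2, 3, 4, 5, 6, 7, 8, 9

the unique w with this rank table is (3, 7, 4, 6, 2, 5, 1, 9, 8).

ℓ(w)=15; the 5 essential cells (i,j,r):

[(2, 6, 1), (4, 2, 0), (4, 5, 2), (6, 1, 0), (8, 8, 7)]


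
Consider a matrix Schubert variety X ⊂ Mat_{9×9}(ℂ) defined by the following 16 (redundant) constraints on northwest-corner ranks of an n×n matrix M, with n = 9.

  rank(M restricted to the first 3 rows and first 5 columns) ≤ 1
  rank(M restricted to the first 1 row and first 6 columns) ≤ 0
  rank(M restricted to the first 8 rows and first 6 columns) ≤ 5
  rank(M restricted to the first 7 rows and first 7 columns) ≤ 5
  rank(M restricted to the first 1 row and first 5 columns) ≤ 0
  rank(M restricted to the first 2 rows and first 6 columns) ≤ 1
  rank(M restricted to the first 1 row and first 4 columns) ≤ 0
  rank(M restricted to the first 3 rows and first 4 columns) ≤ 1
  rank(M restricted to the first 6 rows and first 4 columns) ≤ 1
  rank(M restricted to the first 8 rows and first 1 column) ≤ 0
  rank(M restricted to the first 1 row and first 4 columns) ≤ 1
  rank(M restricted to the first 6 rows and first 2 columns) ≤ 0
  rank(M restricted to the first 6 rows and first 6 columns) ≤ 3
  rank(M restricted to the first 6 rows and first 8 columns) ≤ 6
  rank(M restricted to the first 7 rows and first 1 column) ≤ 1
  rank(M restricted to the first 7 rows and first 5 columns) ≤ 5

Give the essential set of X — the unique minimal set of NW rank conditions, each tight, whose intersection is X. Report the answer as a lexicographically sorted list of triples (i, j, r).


Recovering R(i,j) via the rank-extension bound from the 16 conditions:

  row 1: 0  0  0  0  0  0  1  1  1
  row 2: 0  0  1  1  1  1  2  2  2
  row 3: 0  0  1  1  1  2  3  3  3
  row 4: 0  0  1  1  2  3  4  4  4
  row 5: 0  0  1  1  2  3  4  5  5
  row 6: 0  0  1  1  2  3  4  5  6
  row 7: 0  1  2  2  3  4  5  6  7
  row 8: 0  1  2  3  4  5  6  7  8
  row 9: 1  2  3  4  5  6  7  8  9

hence w(1..9) = (7, 3, 6, 5, 8, 9, 2, 4, 1).

D(w) has 23 cells with 5 SE-corners; essential set:

[(1, 6, 0), (3, 5, 1), (6, 2, 0), (6, 4, 1), (8, 1, 0)]


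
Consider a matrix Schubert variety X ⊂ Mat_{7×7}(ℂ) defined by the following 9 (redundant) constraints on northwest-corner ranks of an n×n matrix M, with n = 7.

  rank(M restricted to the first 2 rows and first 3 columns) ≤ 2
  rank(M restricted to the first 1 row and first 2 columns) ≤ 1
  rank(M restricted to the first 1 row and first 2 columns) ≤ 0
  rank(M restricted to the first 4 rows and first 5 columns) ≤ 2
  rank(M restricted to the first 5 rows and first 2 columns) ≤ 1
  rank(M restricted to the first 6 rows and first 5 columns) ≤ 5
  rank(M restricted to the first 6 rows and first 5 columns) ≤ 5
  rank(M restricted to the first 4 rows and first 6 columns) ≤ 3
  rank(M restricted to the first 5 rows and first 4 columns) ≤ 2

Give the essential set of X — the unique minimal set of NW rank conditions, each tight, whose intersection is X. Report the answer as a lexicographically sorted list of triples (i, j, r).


The tightest implied rank at each (i,j), from the 9 conditions:

  row 1: 0 0 1 1 1 1 1
  row 2: 1 1 2 2 2 2 2
  row 3: 1 1 2 2 2 3 3
  row 4: 1 1 2 2 2 3 4
  row 5: 1 1 2 2 3 4 5
  row 6: 1 2 3 3 4 5 6
  row 7: 1 2 3 4 5 6 7

reading off 1-entries of Δ²R: w = (3, 1, 6, 7, 5, 2, 4).

D(w) has 10 cells with 4 SE-corners; essential set:

[(1, 2, 0), (4, 5, 2), (5, 2, 1), (5, 4, 2)]


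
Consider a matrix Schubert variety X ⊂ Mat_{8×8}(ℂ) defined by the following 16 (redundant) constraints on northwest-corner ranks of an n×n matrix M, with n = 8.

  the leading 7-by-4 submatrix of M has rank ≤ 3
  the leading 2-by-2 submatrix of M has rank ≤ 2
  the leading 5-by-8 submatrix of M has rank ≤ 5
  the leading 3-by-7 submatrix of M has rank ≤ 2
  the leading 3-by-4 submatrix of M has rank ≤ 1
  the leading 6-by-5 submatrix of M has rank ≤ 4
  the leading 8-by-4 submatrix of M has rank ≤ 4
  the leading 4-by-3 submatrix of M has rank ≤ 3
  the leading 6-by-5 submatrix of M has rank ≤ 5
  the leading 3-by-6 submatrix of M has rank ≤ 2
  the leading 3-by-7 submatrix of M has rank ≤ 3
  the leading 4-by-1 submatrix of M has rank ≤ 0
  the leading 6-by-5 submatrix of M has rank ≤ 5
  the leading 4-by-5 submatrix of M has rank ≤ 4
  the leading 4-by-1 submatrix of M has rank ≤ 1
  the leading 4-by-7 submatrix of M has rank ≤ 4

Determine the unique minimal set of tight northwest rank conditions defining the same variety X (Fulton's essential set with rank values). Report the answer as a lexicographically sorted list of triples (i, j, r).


Computing R[i][j] = min implied NW-rank bound (n=8, 16 conditions):

  i=1: 0  1  1  1  1  1  1  1
  i=2: 0  1  1  1  2  2  2  2
  i=3: 0  1  1  1  2  2  2  3
  i=4: 0  1  2  2  3  3  3  4
  i=5: 1  2  3  3  4  4  4  5
  i=6: 1  2  3  3  4  5  5  6
  i=7: 1  2  3  3  4  5  6  7
  i=8: 1  2  3  4  5  6  7  8

the unique w with this rank table is (2, 5, 8, 3, 1, 6, 7, 4).

D(w) has 12 cells with 4 SE-corners; essential set:

[(3, 4, 1), (3, 7, 2), (4, 1, 0), (7, 4, 3)]


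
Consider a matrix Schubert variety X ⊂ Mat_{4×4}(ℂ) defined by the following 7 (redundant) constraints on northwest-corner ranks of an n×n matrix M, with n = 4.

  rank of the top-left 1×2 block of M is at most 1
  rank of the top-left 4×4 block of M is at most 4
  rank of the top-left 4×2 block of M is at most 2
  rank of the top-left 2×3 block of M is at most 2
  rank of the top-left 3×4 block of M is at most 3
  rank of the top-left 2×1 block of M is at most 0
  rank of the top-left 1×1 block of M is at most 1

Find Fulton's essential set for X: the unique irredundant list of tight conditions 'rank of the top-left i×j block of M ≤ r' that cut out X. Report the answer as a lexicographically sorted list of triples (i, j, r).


Propagating the 7 rank bounds to every northwest block:

  R[1]: 0 1 1 1
  R[2]: 0 1 2 2
  R[3]: 1 2 3 3
  R[4]: 1 2 3 4

giving w = (2, 3, 1, 4) via Δ²R.

Fulton essential set (1 of the 2 Rothe cells):

[(2, 1, 0)]


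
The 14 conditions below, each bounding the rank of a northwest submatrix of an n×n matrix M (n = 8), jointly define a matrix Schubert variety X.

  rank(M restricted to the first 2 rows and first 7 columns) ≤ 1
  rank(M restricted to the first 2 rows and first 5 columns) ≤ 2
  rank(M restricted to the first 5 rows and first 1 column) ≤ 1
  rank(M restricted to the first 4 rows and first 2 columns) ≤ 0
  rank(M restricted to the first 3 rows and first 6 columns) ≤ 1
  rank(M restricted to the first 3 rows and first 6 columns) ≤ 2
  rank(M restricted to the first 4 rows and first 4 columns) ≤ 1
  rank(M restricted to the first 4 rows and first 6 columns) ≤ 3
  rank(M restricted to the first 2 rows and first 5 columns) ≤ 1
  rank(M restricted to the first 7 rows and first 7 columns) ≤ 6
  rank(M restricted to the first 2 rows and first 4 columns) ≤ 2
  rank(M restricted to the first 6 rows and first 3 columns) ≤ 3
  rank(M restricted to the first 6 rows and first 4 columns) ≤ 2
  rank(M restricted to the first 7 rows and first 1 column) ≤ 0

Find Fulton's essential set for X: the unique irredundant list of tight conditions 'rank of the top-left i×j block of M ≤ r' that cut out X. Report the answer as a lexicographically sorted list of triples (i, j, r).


Rank table r_w(8×8) implied by the 14 constraints:

  0 | 0 | 1 | 1 | 1 | 1 | 1 | 1
  0 | 0 | 1 | 1 | 1 | 1 | 1 | 2
  0 | 0 | 1 | 1 | 1 | 1 | 2 | 3
  0 | 0 | 1 | 1 | 2 | 2 | 3 | 4
  0 | 1 | 2 | 2 | 3 | 3 | 4 | 5
  0 | 1 | 2 | 2 | 3 | 4 | 5 | 6
  0 | 1 | 2 | 3 | 4 | 5 | 6 | 7
  1 | 2 | 3 | 4 | 5 | 6 | 7 | 8

giving w = (3, 8, 7, 5, 2, 6, 4, 1) via Δ²R.

D(w) has 20 cells with 6 SE-corners; essential set:

[(2, 7, 1), (3, 6, 1), (4, 2, 0), (4, 4, 1), (6, 4, 2), (7, 1, 0)]


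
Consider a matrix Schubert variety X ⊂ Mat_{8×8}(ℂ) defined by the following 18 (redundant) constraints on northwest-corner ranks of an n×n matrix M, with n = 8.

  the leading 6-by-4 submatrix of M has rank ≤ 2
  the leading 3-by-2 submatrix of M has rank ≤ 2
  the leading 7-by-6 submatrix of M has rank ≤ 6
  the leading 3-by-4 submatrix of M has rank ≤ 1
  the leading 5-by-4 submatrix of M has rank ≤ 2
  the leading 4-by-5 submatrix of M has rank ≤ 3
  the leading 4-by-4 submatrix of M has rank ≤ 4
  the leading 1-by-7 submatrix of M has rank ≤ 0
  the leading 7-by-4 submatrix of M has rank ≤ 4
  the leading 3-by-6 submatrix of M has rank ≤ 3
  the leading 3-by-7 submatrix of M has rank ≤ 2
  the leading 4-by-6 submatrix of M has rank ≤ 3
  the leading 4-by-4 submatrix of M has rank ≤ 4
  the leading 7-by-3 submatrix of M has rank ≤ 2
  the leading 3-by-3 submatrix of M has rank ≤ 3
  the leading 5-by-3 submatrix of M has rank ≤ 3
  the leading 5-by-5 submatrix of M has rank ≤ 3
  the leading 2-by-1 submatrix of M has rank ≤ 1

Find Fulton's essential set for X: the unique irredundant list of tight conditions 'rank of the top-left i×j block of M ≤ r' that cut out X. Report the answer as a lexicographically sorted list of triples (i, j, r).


Propagating the 18 rank bounds to every northwest block:

  0  0  0  0  0  0  0  1
  1  1  1  1  1  1  1  2
  1  1  1  1  2  2  2  3
  1  2  2  2  3  3  3  4
  1  2  2  2  3  4  4  5
  1  2  2  2  3  4  5  6
  1  2  2  3  4  5  6  7
  1  2  3  4  5  6  7  8

hence w(1..8) = (8, 1, 5, 2, 6, 7, 4, 3).

4 SE-corners of the 15-cell Rothe diagram give Ess(w):

[(1, 7, 0), (3, 4, 1), (6, 4, 2), (7, 3, 2)]


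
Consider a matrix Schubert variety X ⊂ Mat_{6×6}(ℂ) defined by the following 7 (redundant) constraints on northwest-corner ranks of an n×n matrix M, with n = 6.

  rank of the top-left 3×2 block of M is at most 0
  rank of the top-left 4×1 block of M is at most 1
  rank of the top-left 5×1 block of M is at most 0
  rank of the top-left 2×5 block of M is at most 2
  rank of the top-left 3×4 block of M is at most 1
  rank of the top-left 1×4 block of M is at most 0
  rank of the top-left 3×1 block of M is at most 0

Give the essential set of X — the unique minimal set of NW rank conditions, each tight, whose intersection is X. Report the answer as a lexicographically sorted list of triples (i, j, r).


Computing R[i][j] = min implied NW-rank bound (n=6, 7 conditions):

  0, 0, 0, 0, 1, 1
  0, 0, 1, 1, 2, 2
  0, 0, 1, 1, 2, 3
  0, 1, 2, 2, 3, 4
  0, 1, 2, 3, 4, 5
  1, 2, 3, 4, 5, 6

so w = (5, 3, 6, 2, 4, 1).

Fulton essential set (4 of the 11 Rothe cells):

[(1, 4, 0), (3, 2, 0), (3, 4, 1), (5, 1, 0)]


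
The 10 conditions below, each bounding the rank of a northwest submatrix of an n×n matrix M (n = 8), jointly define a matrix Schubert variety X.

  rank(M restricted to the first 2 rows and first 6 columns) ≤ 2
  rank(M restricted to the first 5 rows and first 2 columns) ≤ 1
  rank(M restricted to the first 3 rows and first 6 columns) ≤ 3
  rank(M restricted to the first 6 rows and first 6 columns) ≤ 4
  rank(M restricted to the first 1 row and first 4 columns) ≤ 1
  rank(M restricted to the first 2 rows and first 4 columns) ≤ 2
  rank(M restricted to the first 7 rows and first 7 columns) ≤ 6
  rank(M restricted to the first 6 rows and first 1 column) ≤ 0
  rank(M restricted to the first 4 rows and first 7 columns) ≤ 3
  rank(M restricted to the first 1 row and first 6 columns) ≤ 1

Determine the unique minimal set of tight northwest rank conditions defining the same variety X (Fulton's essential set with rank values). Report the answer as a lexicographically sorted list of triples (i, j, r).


The tightest implied rank at each (i,j), from the 10 conditions:

  0 1 1 1 1 1 1 1
  0 1 2 2 2 2 2 2
  0 1 2 3 3 3 3 3
  0 1 2 3 3 3 3 4
  0 1 2 3 4 4 4 5
  0 1 2 3 4 4 5 6
  1 2 3 4 5 5 6 7
  1 2 3 4 5 6 7 8

second differences of R give the permutation w = (2, 3, 4, 8, 5, 7, 1, 6).

ℓ(w)=10; the 3 essential cells (i,j,r):

[(4, 7, 3), (6, 1, 0), (6, 6, 4)]


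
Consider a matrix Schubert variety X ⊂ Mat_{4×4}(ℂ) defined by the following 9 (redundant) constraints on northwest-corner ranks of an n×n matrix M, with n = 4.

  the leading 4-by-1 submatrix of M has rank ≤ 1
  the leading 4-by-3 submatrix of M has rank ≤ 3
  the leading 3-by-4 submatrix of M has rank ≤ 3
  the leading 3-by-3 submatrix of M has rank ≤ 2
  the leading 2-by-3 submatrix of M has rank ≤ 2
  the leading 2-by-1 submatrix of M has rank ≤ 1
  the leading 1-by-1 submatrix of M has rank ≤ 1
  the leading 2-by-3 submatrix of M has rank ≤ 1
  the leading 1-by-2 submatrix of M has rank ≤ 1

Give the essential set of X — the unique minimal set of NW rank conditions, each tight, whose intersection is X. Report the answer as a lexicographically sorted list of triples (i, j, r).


The tightest implied rank at each (i,j), from the 9 conditions:

  row 1: 1  1  1  1
  row 2: 1  1  1  2
  row 3: 1  2  2  3
  row 4: 1  2  3  4

giving w = (1, 4, 2, 3) via Δ²R.

|D(w)|=2, |Ess(w)|=1:

[(2, 3, 1)]


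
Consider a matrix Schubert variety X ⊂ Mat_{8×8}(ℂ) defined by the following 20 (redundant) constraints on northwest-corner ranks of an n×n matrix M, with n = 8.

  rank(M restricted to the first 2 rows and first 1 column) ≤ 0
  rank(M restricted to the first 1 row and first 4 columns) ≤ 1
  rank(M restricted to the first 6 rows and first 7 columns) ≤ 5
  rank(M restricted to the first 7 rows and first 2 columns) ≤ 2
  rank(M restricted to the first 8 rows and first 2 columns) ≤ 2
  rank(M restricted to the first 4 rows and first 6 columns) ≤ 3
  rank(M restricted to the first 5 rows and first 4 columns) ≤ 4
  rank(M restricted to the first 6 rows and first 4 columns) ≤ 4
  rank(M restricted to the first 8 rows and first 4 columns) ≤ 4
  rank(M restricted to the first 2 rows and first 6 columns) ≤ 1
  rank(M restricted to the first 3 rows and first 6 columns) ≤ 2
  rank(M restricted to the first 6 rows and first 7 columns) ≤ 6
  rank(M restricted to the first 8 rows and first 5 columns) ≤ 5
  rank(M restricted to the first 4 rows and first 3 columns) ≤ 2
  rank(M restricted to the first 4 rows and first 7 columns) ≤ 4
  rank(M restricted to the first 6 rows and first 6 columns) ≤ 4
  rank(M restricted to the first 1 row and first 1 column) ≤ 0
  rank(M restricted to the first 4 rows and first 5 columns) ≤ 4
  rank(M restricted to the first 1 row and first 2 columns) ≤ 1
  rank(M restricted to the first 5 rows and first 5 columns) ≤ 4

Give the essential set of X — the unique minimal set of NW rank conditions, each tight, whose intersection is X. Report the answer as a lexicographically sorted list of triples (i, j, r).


Rank table r_w(8×8) implied by the 20 constraints:

  R[1]: 0 | 1 | 1 | 1 | 1 | 1 | 1 | 1
  R[2]: 0 | 1 | 1 | 1 | 1 | 1 | 2 | 2
  R[3]: 1 | 2 | 2 | 2 | 2 | 2 | 3 | 3
  R[4]: 1 | 2 | 2 | 3 | 3 | 3 | 4 | 4
  R[5]: 1 | 2 | 3 | 4 | 4 | 4 | 5 | 5
  R[6]: 1 | 2 | 3 | 4 | 4 | 4 | 5 | 6
  R[7]: 1 | 2 | 3 | 4 | 5 | 5 | 6 | 7
  R[8]: 1 | 2 | 3 | 4 | 5 | 6 | 7 | 8

reading off 1-entries of Δ²R: w = (2, 7, 1, 4, 3, 8, 5, 6).

Fulton essential set (4 of the 9 Rothe cells):

[(2, 1, 0), (2, 6, 1), (4, 3, 2), (6, 6, 4)]


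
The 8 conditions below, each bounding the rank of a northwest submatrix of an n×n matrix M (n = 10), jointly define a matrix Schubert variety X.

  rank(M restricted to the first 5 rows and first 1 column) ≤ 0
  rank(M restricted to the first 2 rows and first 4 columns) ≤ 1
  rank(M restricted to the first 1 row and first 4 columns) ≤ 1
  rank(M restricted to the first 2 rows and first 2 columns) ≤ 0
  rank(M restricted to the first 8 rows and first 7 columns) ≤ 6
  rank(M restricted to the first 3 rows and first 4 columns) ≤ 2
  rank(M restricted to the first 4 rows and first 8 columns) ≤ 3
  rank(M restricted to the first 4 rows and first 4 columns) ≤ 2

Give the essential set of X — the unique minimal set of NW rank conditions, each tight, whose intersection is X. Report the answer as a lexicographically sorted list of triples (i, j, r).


Computing R[i][j] = min implied NW-rank bound (n=10, 8 conditions):

  R[1]: 0, 0, 1, 1, 1, 1, 1, 1, 1, 1
  R[2]: 0, 0, 1, 1, 2, 2, 2, 2, 2, 2
  R[3]: 0, 1, 2, 2, 3, 3, 3, 3, 3, 3
  R[4]: 0, 1, 2, 2, 3, 3, 3, 3, 4, 4
  R[5]: 0, 1, 2, 3, 4, 4, 4, 4, 5, 5
  R[6]: 1, 2, 3, 4, 5, 5, 5, 5, 6, 6
  R[7]: 1, 2, 3, 4, 5, 6, 6, 6, 7, 7
  R[8]: 1, 2, 3, 4, 5, 6, 6, 7, 8, 8
  R[9]: 1, 2, 3, 4, 5, 6, 7, 8, 9, 9
  R[10]: 1, 2, 3, 4, 5, 6, 7, 8, 9, 10

second differences of R give the permutation w = (3, 5, 2, 9, 4, 1, 6, 8, 7, 10).

Fulton essential set (6 of the 13 Rothe cells):

[(2, 2, 0), (2, 4, 1), (4, 4, 2), (4, 8, 3), (5, 1, 0), (8, 7, 6)]


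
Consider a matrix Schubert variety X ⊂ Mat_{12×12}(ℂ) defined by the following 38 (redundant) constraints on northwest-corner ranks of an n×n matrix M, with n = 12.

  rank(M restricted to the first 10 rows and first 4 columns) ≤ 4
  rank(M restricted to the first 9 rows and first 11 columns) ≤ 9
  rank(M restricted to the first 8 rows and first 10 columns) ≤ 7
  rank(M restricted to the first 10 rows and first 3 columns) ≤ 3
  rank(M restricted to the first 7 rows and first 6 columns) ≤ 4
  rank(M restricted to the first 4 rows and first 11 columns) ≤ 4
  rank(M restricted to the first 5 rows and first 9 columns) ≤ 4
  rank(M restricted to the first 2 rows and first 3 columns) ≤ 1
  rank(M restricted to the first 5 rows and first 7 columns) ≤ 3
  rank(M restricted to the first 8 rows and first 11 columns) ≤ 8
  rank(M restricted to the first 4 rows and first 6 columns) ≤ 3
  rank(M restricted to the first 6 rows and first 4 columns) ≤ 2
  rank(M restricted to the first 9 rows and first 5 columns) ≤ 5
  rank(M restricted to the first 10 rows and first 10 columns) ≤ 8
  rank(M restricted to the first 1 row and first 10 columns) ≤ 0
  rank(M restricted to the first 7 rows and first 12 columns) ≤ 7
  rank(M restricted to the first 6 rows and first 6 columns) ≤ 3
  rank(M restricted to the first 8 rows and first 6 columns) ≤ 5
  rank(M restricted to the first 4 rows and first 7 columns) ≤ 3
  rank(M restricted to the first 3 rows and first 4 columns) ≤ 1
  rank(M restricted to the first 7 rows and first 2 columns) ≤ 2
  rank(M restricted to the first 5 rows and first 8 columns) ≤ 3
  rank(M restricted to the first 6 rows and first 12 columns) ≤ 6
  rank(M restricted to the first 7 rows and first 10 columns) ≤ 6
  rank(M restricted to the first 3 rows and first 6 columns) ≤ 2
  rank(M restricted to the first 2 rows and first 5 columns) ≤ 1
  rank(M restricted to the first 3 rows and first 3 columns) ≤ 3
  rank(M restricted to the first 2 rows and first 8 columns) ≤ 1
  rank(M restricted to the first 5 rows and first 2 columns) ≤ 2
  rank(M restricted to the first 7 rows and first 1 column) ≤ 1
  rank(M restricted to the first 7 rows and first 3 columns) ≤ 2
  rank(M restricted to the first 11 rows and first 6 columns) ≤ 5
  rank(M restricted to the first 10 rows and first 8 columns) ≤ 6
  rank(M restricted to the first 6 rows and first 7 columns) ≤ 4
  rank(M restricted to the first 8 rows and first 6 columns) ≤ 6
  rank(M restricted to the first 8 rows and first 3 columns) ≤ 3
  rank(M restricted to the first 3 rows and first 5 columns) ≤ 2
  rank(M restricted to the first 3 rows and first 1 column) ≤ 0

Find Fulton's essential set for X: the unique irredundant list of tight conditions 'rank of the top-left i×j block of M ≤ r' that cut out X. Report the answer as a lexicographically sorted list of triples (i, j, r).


Computing R[i][j] = min implied NW-rank bound (n=12, 38 conditions):

  0, 0, 0, 0, 0, 0, 0, 0, 0, 0, 1, 1
  0, 1, 1, 1, 1, 1, 1, 1, 1, 1, 2, 2
  0, 1, 1, 1, 2, 2, 2, 2, 2, 2, 3, 3
  1, 2, 2, 2, 3, 3, 3, 3, 3, 3, 4, 4
  1, 2, 2, 2, 3, 3, 3, 3, 4, 4, 5, 5
  1, 2, 2, 2, 3, 3, 4, 4, 5, 5, 6, 6
  1, 2, 2, 3, 4, 4, 5, 5, 6, 6, 7, 7
  1, 2, 3, 4, 5, 5, 6, 6, 7, 7, 8, 8
  1, 2, 3, 4, 5, 5, 6, 6, 7, 8, 9, 9
  1, 2, 3, 4, 5, 5, 6, 6, 7, 8, 9, 10
  1, 2, 3, 4, 5, 5, 6, 7, 8, 9, 10, 11
  1, 2, 3, 4, 5, 6, 7, 8, 9, 10, 11, 12

so w = (11, 2, 5, 1, 9, 7, 4, 3, 10, 12, 8, 6).

D(w) has 28 cells with 9 SE-corners; essential set:

[(1, 10, 0), (3, 1, 0), (3, 4, 1), (5, 8, 3), (6, 4, 2), (6, 6, 3), (7, 3, 2), (10, 8, 6), (11, 6, 5)]
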